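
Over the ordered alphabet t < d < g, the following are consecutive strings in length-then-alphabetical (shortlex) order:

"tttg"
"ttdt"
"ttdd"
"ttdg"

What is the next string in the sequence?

ttgt

Treat ttdg as a base-3 numeral over the given alphabet and add one, carrying through any trailing g's.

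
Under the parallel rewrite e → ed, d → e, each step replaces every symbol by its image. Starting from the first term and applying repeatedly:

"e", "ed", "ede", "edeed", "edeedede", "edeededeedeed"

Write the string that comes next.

edeededeedeededeedede

Applying the rule to each of the 13 symbols of edeededeedeed gives the pieces ed e ed ed e ed e ed ed e ed ed e, which concatenate to the answer.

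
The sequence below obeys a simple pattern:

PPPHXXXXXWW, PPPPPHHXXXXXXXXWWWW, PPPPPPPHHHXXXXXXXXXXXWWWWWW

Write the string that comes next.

Each string has the form P^{2n+1} H^{n} X^{3n+2} W^{2n} (n = 1, 2, …).
For the next term, n = 4, so the run lengths are 9, 4, 14, 8.

PPPPPPPPPHHHHXXXXXXXXXXXXXXWWWWWWWW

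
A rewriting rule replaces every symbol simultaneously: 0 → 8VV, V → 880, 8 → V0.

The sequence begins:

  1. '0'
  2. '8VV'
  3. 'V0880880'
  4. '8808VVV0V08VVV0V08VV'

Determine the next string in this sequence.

V0V08VVV08808808808VV8808VVV08808808808VV8808VVV0880880

Applying the rule to each of the 20 symbols of 8808VVV0V08VVV0V08VV gives the pieces V0 V0 8VV V0 880 880 880 8VV 880 8VV V0 880 880 880 8VV 880 8VV V0 880 880, which concatenate to the answer.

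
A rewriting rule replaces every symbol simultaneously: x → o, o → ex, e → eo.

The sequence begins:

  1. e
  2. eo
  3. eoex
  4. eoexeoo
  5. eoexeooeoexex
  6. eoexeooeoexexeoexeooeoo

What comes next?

Rewriting the 23 symbols of eoexeooeoexexeoexeooeoo one by one yields eo ex eo o eo ex ex eo ex eo o eo o eo ex eo o eo ex ex eo ex ex; concatenated:

eoexeooeoexexeoexeooeooeoexeooeoexexeoexex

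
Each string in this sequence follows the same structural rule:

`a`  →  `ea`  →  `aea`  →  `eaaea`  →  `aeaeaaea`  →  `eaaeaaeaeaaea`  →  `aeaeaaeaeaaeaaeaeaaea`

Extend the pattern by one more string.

From term 3 onward, concatenate the second-to-last term with the last: a·ea = aea, ea·aea = eaaea, …
So term 8 is eaaeaaeaeaaea·aeaeaaeaeaaeaaeaeaaea.

eaaeaaeaeaaeaaeaeaaeaeaaeaaeaeaaea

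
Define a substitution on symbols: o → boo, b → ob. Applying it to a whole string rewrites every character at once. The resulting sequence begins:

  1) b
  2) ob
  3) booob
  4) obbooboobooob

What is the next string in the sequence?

booobobboobooobboobooobbooboobooob

Applying the rule to each of the 13 symbols of obbooboobooob gives the pieces boo ob ob boo boo ob boo boo ob boo boo boo ob, which concatenate to the answer.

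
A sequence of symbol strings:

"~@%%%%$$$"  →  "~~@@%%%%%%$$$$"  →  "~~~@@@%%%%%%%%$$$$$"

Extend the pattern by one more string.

~~~~@@@@%%%%%%%%%%$$$$$$

The n-th term is n ~'s then n @'s then 2n+2 %'s then n+2 $'s (n = 1, 2, …).
Setting n = 4 gives 4, 4, 10, 6 characters in each block.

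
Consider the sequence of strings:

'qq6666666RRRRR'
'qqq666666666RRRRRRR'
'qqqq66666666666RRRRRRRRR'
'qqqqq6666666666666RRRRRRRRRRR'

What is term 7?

The n-th term is n q's then 2n+3 6's then 2n+1 R's, where the shown terms are n = 2, 3, 4, 5.
Setting n = 8 gives 8, 19, 17 characters in each block.

qqqqqqqq6666666666666666666RRRRRRRRRRRRRRRRR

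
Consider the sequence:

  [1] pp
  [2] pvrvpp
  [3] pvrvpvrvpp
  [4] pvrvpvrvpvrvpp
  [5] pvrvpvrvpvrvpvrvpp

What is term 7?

Each term is the previous one with pvrv prepended.
From pvrvpvrvpvrvpvrvpp, 2 further steps: pvrvpvrvpvrvpvrvpp → pvrvpvrvpvrvpvrvpvrvpp → (answer).

pvrvpvrvpvrvpvrvpvrvpvrvpp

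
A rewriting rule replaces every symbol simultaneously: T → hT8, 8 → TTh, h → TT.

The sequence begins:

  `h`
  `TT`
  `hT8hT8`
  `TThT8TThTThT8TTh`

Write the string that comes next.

Replace each of the 16 characters of TThT8TThTThT8TTh in place — hT8 hT8 TT hT8 TTh hT8 hT8 TT hT8 hT8 TT hT8 TTh hT8 hT8 TT — and concatenate.

hT8hT8TThT8TThhT8hT8TThT8hT8TThT8TThhT8hT8TT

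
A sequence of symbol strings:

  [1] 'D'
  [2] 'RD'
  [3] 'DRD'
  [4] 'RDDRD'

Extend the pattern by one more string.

Each term (from the third on) is the two preceding terms concatenated in order: term 3 = D·RD = DRD.
The next term joins DRD and RDDRD.

DRDRDDRD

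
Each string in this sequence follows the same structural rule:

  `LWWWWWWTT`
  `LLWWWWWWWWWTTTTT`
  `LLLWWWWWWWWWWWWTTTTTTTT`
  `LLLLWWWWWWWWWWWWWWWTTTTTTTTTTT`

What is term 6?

LLLLLLWWWWWWWWWWWWWWWWWWWWWTTTTTTTTTTTTTTTTT

Each string has the form L^{n} W^{3n+3} T^{3n-1} (n = 1, 2, …).
For term 6, n = 6, so the run lengths are 6, 21, 17.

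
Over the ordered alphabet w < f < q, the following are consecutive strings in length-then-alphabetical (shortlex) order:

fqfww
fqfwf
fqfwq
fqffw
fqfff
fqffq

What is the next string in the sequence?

fqfqw

The successor of fqffq increments the rightmost position that isn't already q and resets every position after it to w.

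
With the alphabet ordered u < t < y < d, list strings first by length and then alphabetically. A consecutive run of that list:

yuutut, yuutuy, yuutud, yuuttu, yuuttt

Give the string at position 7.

yuuttd

Advancing 2 positions from yuuttt through yuuttt → yuutty reaches term 7.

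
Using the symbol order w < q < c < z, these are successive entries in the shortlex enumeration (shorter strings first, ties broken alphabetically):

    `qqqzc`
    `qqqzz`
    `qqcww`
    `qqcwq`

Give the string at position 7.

qqcqw

Advancing 3 positions from qqcwq through qqcwq → qqcwc → qqcwz reaches term 7.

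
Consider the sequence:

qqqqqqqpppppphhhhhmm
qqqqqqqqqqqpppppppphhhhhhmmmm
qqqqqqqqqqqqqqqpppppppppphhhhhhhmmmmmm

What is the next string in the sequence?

qqqqqqqqqqqqqqqqqqqpppppppppppphhhhhhhhmmmmmmmm

The n-th term is 4n-1 q's then 2n+2 p's then n+3 h's then 2n-2 m's, where the shown terms are n = 2, 3, 4.
Setting n = 5 gives 19, 12, 8, 8 characters in each block.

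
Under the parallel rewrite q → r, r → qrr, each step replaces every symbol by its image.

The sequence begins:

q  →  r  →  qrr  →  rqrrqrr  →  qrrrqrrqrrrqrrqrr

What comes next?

Rewriting the 17 symbols of qrrrqrrqrrrqrrqrr one by one yields r qrr qrr qrr r qrr qrr r qrr qrr qrr r qrr qrr r qrr qrr; concatenated:

rqrrqrrqrrrqrrqrrrqrrqrrqrrrqrrqrrrqrrqrr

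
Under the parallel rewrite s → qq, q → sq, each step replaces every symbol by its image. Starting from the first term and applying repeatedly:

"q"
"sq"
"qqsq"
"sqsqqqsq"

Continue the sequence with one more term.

qqsqqqsqsqsqqqsq

Apply φ to sqsqqqsq symbol by symbol: s→qq, q→sq, s→qq, q→sq, q→sq, q→sq, s→qq, q→sq; joined: qq sq qq sq sq sq qq sq.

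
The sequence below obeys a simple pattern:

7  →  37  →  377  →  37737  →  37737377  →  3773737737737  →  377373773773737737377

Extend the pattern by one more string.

3773737737737377373773773737737737

Each term (from the third on) is the previous term followed by the one before it: term 3 = 37·7 = 377.
Continuing: 377373773773737737377 · 3773737737737 gives term 8.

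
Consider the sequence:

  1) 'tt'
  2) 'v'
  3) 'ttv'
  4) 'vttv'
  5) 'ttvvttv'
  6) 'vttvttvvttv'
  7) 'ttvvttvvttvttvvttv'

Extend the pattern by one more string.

From term 3 onward, concatenate the second-to-last term with the last: tt·v = ttv, v·ttv = vttv, …
Continuing: vttvttvvttv · ttvvttvvttvttvvttv gives term 8.

vttvttvvttvttvvttvvttvttvvttv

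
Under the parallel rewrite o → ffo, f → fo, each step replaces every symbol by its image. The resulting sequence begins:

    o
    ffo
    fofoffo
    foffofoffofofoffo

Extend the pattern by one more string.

foffofofoffofoffofofoffofoffofoffofofoffo

Replace each of the 17 characters of foffofoffofofoffo in place — fo ffo fo fo ffo fo ffo fo fo ffo fo ffo fo ffo fo fo ffo — and concatenate.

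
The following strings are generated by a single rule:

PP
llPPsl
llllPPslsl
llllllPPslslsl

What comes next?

Each term wraps the previous one in ll on the left and sl on the right.
So the next term is ll·llllllPPslslsl·sl.

llllllllPPslslslsl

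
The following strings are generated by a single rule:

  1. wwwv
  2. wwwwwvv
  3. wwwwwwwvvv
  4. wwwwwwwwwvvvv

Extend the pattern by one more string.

wwwwwwwwwwwvvvvv

Term n consists of 2n+1 w's, followed by n v's (n = 1, 2, …).
At n = 5 the blocks have lengths 11, 5.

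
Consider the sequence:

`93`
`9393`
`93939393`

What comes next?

9393939393939393

Every step duplicates the string.
One more doubling of 93939393 gives the answer.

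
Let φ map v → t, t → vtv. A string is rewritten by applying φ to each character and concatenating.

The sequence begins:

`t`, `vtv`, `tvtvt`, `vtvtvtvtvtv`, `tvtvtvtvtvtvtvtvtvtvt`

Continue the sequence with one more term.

φ(tvtvtvtvtvtvtvtvtvtvt) expands symbol-by-symbol to vtv t vtv t vtv t vtv t vtv t vtv t vtv t vtv t vtv t vtv t vtv; joining the 21 pieces gives the next term.

vtvtvtvtvtvtvtvtvtvtvtvtvtvtvtvtvtvtvtvtvtv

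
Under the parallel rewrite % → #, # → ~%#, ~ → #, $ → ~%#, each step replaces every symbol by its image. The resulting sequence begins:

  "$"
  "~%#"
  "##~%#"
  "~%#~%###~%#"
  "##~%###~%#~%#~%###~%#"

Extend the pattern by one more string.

Applying the rule to each of the 21 symbols of ##~%###~%#~%#~%###~%# gives the pieces ~%# ~%# # # ~%# ~%# ~%# # # ~%# # # ~%# # # ~%# ~%# ~%# # # ~%#, which concatenate to the answer.

~%#~%###~%#~%#~%###~%###~%###~%#~%#~%###~%#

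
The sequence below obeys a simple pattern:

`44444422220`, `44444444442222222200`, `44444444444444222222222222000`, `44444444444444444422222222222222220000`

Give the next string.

44444444444444444444442222222222222222222200000

The n-th term is 4n+2 4's then 4n 2's then n 0's (n = 1, 2, …).
Setting n = 5 gives 22, 20, 5 characters in each block.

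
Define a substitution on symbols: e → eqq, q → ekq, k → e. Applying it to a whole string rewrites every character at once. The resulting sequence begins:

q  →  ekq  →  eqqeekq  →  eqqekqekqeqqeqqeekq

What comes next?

Rewriting the 19 symbols of eqqekqekqeqqeqqeekq one by one yields eqq ekq ekq eqq e ekq eqq e ekq eqq ekq ekq eqq ekq ekq eqq eqq e ekq; concatenated:

eqqekqekqeqqeekqeqqeekqeqqekqekqeqqekqekqeqqeqqeekq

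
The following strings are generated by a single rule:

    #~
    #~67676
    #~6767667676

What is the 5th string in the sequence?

The strings grow by a fixed suffix 67676 each time.
From #~6767667676, 2 further steps: #~6767667676 → #~676766767667676 → (answer).

#~67676676766767667676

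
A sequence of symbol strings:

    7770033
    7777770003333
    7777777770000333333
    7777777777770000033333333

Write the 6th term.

Term n consists of 3n 7's, followed by n+1 0's, followed by 2n 3's (n = 1, 2, …).
At n = 6 the blocks have lengths 18, 7, 12.

7777777777777777770000000333333333333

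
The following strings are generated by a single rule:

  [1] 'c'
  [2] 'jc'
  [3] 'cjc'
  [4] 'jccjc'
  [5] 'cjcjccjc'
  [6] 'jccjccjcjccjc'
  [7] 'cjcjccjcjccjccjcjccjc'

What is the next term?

jccjccjcjccjccjcjccjcjccjccjcjccjc

This is a Fibonacci-style word recurrence s(k) = s(k−2)·s(k−1): e.g. c·jc = cjc.
So term 8 is jccjccjcjccjc·cjcjccjcjccjccjcjccjc.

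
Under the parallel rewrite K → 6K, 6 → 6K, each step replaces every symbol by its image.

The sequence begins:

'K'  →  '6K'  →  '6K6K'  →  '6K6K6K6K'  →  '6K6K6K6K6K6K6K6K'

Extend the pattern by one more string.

Rewriting the 16 symbols of 6K6K6K6K6K6K6K6K one by one yields 6K 6K 6K 6K 6K 6K 6K 6K 6K 6K 6K 6K 6K 6K 6K 6K; concatenated:

6K6K6K6K6K6K6K6K6K6K6K6K6K6K6K6K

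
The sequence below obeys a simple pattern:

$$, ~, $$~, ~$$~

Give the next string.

$$~~$$~

From term 3 onward, concatenate the second-to-last term with the last: $$·~ = $$~, ~·$$~ = ~$$~, …
So term 5 is $$~·~$$~.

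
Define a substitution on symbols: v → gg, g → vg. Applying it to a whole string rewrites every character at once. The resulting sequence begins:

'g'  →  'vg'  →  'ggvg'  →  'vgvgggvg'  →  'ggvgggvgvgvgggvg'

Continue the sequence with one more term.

vgvgggvgvgvgggvgggvgggvgvgvgggvg

Applying the rule to each of the 16 symbols of ggvgggvgvgvgggvg gives the pieces vg vg gg vg vg vg gg vg gg vg gg vg vg vg gg vg, which concatenate to the answer.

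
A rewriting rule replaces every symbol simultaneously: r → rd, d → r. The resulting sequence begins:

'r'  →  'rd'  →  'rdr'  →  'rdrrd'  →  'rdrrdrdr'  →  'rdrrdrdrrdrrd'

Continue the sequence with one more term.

Rewriting the 13 symbols of rdrrdrdrrdrrd one by one yields rd r rd rd r rd r rd rd r rd rd r; concatenated:

rdrrdrdrrdrrdrdrrdrdr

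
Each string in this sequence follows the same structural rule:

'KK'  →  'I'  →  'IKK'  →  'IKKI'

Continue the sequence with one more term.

Each term (from the third on) is the previous term followed by the one before it: term 3 = I·KK = IKK.
Continuing: IKKI · IKK gives term 5.

IKKIIKK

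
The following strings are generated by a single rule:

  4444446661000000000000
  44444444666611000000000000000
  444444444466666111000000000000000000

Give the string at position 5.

The n-th term is 2n 4's then n 6's then n-2 1's then 3n+3 0's, where the shown terms are n = 3, 4, 5.
At n = 7 the blocks have lengths 14, 7, 5, 24.

44444444444444666666611111000000000000000000000000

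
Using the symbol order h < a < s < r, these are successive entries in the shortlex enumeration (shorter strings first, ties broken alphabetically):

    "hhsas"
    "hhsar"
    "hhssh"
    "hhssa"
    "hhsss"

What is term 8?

Stepping forward 3 times from hhsss: hhsss → hhssr → hhsrh, then the target.

hhsra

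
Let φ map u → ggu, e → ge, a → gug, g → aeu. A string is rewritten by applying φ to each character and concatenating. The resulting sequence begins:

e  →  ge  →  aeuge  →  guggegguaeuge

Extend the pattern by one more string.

Rewriting the 13 symbols of guggegguaeuge one by one yields aeu ggu aeu aeu ge aeu aeu ggu gug ge ggu aeu ge; concatenated:

aeugguaeuaeugeaeuaeugguguggegguaeuge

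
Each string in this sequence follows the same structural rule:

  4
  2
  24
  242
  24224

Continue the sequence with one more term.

24224242

From term 3 onward, concatenate the last term with the second-to-last: 2·4 = 24, 24·2 = 242, …
The next term joins 24224 and 242.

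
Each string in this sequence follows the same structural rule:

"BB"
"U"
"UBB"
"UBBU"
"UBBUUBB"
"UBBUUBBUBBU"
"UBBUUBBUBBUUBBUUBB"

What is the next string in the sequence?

This is a Fibonacci-style word recurrence s(k) = s(k−1)·s(k−2): e.g. U·BB = UBB.
The next term joins UBBUUBBUBBUUBBUUBB and UBBUUBBUBBU.

UBBUUBBUBBUUBBUUBBUBBUUBBUBBU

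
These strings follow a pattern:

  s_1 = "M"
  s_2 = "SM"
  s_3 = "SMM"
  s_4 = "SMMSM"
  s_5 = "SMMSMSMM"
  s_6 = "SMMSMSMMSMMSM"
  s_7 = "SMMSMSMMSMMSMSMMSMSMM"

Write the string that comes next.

From term 3 onward, concatenate the last term with the second-to-last: SM·M = SMM, SMM·SM = SMMSM, …
The next term joins SMMSMSMMSMMSMSMMSMSMM and SMMSMSMMSMMSM.

SMMSMSMMSMMSMSMMSMSMMSMMSMSMMSMMSM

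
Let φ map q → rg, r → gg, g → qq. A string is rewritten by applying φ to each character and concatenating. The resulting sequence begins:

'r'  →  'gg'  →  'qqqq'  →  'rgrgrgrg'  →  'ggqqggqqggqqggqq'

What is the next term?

qqqqrgrgqqqqrgrgqqqqrgrgqqqqrgrg

φ(ggqqggqqggqqggqq) expands symbol-by-symbol to qq qq rg rg qq qq rg rg qq qq rg rg qq qq rg rg; joining the 16 pieces gives the next term.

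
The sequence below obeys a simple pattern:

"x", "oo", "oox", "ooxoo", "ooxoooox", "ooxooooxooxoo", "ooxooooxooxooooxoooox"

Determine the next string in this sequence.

ooxooooxooxooooxooooxooxooooxooxoo

This is a Fibonacci-style word recurrence s(k) = s(k−1)·s(k−2): e.g. oo·x = oox.
So term 8 is ooxooooxooxooooxoooox·ooxooooxooxoo.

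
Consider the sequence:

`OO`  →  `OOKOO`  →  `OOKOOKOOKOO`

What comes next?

s(k+1) = s(k)·K·s(k) — each term doubles the last with 'K' between the halves.
Doubling OOKOOKOOKOO with 'K' between the halves:

OOKOOKOOKOOKOOKOOKOOKOO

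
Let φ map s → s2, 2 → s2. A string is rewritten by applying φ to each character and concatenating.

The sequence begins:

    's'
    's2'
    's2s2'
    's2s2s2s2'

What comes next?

Expanding s2s2s2s2: s→s2, 2→s2, s→s2, 2→s2, s→s2, 2→s2, s→s2, 2→s2. Concatenated: s2 s2 s2 s2 s2 s2 s2 s2.

s2s2s2s2s2s2s2s2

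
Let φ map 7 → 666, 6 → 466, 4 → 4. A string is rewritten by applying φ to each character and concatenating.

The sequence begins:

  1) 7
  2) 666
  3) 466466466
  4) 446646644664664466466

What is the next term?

φ(446646644664664466466) expands symbol-by-symbol to 4 4 466 466 4 466 466 4 4 466 466 4 466 466 4 4 466 466 4 466 466; joining the 21 pieces gives the next term.

444664664466466444664664466466444664664466466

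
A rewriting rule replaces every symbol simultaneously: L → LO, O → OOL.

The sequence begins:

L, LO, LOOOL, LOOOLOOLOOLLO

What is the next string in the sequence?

φ(LOOOLOOLOOLLO) expands symbol-by-symbol to LO OOL OOL OOL LO OOL OOL LO OOL OOL LO LO OOL; joining the 13 pieces gives the next term.

LOOOLOOLOOLLOOOLOOLLOOOLOOLLOLOOOL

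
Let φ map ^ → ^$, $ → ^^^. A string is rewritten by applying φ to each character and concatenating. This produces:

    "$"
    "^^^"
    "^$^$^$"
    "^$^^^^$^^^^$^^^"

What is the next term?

^$^^^^$^$^$^$^^^^$^$^$^$^^^^$^$^$

φ(^$^^^^$^^^^$^^^) expands symbol-by-symbol to ^$ ^^^ ^$ ^$ ^$ ^$ ^^^ ^$ ^$ ^$ ^$ ^^^ ^$ ^$ ^$; joining the 15 pieces gives the next term.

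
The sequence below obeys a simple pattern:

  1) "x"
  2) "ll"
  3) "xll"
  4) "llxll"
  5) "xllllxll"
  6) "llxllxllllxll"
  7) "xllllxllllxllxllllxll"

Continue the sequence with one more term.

llxllxllllxllxllllxllllxllxllllxll

From term 3 onward, concatenate the second-to-last term with the last: x·ll = xll, ll·xll = llxll, …
So term 8 is llxllxllllxll·xllllxllllxllxllllxll.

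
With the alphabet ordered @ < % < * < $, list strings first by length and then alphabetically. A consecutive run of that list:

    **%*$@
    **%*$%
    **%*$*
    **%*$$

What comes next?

**%$@@

Find the rightmost character of **%*$$ below $, bump it to the next letter, and reset everything to its right to @.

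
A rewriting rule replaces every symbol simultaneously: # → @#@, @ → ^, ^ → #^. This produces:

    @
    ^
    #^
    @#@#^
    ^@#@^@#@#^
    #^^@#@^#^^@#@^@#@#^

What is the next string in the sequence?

Rewriting the 19 symbols of #^^@#@^#^^@#@^@#@#^ one by one yields @#@ #^ #^ ^ @#@ ^ #^ @#@ #^ #^ ^ @#@ ^ #^ ^ @#@ ^ @#@ #^; concatenated:

@#@#^#^^@#@^#^@#@#^#^^@#@^#^^@#@^@#@#^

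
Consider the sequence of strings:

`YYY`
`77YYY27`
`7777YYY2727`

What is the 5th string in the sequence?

77777777YYY27272727

Every step adds 77 to the front and 27 to the end of the previous string.
From 7777YYY2727, 2 further steps: 7777YYY2727 → 777777YYY272727 → (answer).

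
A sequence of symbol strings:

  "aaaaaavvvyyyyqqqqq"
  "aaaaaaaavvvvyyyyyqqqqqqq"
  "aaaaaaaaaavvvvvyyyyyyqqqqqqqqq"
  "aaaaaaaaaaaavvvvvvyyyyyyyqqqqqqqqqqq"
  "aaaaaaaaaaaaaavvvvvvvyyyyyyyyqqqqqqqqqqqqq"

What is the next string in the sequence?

The n-th term is 2n+2 a's then n+1 v's then n+2 y's then 2n+1 q's, where the shown terms are n = 2, 3, 4, 5, 6.
For the next term, n = 7, so the run lengths are 16, 8, 9, 15.

aaaaaaaaaaaaaaaavvvvvvvvyyyyyyyyyqqqqqqqqqqqqqqq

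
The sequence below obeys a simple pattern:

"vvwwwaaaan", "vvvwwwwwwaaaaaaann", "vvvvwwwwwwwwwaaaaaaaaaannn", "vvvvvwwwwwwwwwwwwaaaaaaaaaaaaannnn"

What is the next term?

vvvvvvwwwwwwwwwwwwwwwaaaaaaaaaaaaaaaannnnn

The n-th term is n+1 v's then 3n w's then 3n+1 a's then n n's (n = 1, 2, …).
For the next term, n = 5, so the run lengths are 6, 15, 16, 5.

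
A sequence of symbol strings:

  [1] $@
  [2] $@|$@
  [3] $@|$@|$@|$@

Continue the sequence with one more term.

Each string is two copies of the previous one joined by '|'.
Doubling $@|$@|$@|$@ with '|' between the halves:

$@|$@|$@|$@|$@|$@|$@|$@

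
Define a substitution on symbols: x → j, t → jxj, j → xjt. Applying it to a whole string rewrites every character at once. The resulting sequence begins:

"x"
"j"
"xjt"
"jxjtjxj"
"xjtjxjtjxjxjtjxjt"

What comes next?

Rewriting the 17 symbols of xjtjxjtjxjxjtjxjt one by one yields j xjt jxj xjt j xjt jxj xjt j xjt j xjt jxj xjt j xjt jxj; concatenated:

jxjtjxjxjtjxjtjxjxjtjxjtjxjtjxjxjtjxjtjxj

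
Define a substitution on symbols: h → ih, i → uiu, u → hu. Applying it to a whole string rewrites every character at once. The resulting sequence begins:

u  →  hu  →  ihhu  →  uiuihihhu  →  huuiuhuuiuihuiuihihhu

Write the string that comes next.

ihhuhuuiuhuihhuhuuiuhuuiuihhuuiuhuuiuihuiuihihhu

Replace each of the 21 characters of huuiuhuuiuihuiuihihhu in place — ih hu hu uiu hu ih hu hu uiu hu uiu ih hu uiu hu uiu ih uiu ih ih hu — and concatenate.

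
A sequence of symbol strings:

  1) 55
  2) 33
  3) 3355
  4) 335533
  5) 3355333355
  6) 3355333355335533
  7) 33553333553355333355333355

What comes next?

335533335533553333553333553355333355335533

Each term (from the third on) is the previous term followed by the one before it: term 3 = 33·55 = 3355.
The next term joins 33553333553355333355333355 and 3355333355335533.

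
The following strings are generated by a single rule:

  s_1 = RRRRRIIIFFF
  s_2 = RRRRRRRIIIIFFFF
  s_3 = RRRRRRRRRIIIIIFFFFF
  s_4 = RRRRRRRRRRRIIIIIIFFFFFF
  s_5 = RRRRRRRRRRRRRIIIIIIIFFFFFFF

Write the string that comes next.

Each string has the form R^{2n-1} I^{n} F^{n}, where the shown terms are n = 3, 4, 5, 6, 7.
At n = 8 the blocks have lengths 15, 8, 8.

RRRRRRRRRRRRRRRIIIIIIIIFFFFFFFF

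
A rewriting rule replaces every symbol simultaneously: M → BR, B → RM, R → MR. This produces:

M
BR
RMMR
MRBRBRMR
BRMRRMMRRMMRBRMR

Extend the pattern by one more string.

RMMRBRMRMRBRBRMRMRBRBRMRRMMRBRMR

Applying the rule to each of the 16 symbols of BRMRRMMRRMMRBRMR gives the pieces RM MR BR MR MR BR BR MR MR BR BR MR RM MR BR MR, which concatenate to the answer.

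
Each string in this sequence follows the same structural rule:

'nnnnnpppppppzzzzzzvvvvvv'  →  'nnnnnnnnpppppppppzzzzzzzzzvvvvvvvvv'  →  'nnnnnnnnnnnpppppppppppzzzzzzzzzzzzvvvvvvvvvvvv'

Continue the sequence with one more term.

nnnnnnnnnnnnnnpppppppppppppzzzzzzzzzzzzzzzvvvvvvvvvvvvvvv

The n-th term is 3n-1 n's then 2n+3 p's then 3n z's then 3n v's, where the shown terms are n = 2, 3, 4.
Setting n = 5 gives 14, 13, 15, 15 characters in each block.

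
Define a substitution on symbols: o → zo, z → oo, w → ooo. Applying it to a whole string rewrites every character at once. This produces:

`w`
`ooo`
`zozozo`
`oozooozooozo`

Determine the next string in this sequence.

Rewriting each symbol of oozooozooozo: o→zo, o→zo, z→oo, o→zo, o→zo, o→zo, z→oo, o→zo, o→zo, o→zo, z→oo, o→zo, which concatenates to zo zo oo zo zo zo oo zo zo zo oo zo.

zozooozozozooozozozooozo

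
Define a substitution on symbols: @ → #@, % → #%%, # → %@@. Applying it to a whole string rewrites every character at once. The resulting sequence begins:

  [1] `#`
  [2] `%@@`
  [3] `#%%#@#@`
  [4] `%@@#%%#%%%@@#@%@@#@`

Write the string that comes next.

#%%#@#@%@@#%%#%%%@@#%%#%%#%%#@#@%@@#@#%%#@#@%@@#@

Applying the rule to each of the 19 symbols of %@@#%%#%%%@@#@%@@#@ gives the pieces #%% #@ #@ %@@ #%% #%% %@@ #%% #%% #%% #@ #@ %@@ #@ #%% #@ #@ %@@ #@, which concatenate to the answer.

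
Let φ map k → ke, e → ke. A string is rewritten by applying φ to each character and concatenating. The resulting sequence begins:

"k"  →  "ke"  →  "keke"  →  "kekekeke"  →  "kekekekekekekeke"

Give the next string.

Rewriting the 16 symbols of kekekekekekekeke one by one yields ke ke ke ke ke ke ke ke ke ke ke ke ke ke ke ke; concatenated:

kekekekekekekekekekekekekekekeke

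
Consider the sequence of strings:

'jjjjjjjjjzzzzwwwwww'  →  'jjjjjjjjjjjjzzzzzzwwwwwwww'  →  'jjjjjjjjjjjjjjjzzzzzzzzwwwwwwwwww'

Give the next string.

jjjjjjjjjjjjjjjjjjzzzzzzzzzzwwwwwwwwwwww

The n-th term is 3n j's then 2n-2 z's then 2n w's, where the shown terms are n = 3, 4, 5.
At n = 6 the blocks have lengths 18, 10, 12.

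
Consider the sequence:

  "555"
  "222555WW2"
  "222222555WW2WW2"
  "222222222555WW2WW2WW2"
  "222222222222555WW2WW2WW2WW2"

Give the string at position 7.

222222222222222222555WW2WW2WW2WW2WW2WW2

Each term wraps the previous one in 222 on the left and WW2 on the right.
From 222222222222555WW2WW2WW2WW2, 2 further steps: 222222222222555WW2WW2WW2WW2 → 222222222222222555WW2WW2WW2WW2WW2 → (answer).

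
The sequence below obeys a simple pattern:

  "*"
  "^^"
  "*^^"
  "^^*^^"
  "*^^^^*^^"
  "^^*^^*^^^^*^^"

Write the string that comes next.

From term 3 onward, concatenate the second-to-last term with the last: *·^^ = *^^, ^^·*^^ = ^^*^^, …
The next term joins *^^^^*^^ and ^^*^^*^^^^*^^.

*^^^^*^^^^*^^*^^^^*^^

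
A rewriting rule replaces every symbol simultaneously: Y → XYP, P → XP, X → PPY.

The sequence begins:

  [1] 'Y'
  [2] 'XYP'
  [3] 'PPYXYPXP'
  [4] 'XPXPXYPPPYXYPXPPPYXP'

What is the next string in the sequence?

Rewriting the 20 symbols of XPXPXYPPPYXYPXPPPYXP one by one yields PPY XP PPY XP PPY XYP XP XP XP XYP PPY XYP XP PPY XP XP XP XYP PPY XP; concatenated:

PPYXPPPYXPPPYXYPXPXPXPXYPPPYXYPXPPPYXPXPXPXYPPPYXP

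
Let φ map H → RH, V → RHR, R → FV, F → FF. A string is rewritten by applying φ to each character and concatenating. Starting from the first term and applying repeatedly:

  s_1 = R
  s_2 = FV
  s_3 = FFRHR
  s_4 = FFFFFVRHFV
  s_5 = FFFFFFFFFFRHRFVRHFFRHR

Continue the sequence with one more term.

Rewriting the 22 symbols of FFFFFFFFFFRHRFVRHFFRHR one by one yields FF FF FF FF FF FF FF FF FF FF FV RH FV FF RHR FV RH FF FF FV RH FV; concatenated:

FFFFFFFFFFFFFFFFFFFFFVRHFVFFRHRFVRHFFFFFVRHFV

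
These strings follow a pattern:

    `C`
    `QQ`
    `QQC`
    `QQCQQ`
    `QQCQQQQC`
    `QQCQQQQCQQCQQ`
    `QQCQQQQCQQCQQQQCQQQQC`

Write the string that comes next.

QQCQQQQCQQCQQQQCQQQQCQQCQQQQCQQCQQ

This is a Fibonacci-style word recurrence s(k) = s(k−1)·s(k−2): e.g. QQ·C = QQC.
So term 8 is QQCQQQQCQQCQQQQCQQQQC·QQCQQQQCQQCQQ.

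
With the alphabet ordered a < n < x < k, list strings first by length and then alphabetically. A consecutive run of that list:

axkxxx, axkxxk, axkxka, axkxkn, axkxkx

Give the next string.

axkxkk

The successor of axkxkx increments the rightmost position that isn't already k and resets every position after it to a.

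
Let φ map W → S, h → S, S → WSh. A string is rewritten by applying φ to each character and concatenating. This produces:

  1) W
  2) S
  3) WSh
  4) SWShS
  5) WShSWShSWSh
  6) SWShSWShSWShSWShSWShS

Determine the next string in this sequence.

WShSWShSWShSWShSWShSWShSWShSWShSWShSWShSWSh

Applying the rule to each of the 21 symbols of SWShSWShSWShSWShSWShS gives the pieces WSh S WSh S WSh S WSh S WSh S WSh S WSh S WSh S WSh S WSh S WSh, which concatenate to the answer.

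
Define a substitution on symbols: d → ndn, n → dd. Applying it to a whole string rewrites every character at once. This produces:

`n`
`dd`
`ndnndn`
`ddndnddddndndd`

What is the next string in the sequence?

ndnndnddndnddndnndnndnndnddndnddndnndn

Applying the rule to each of the 14 symbols of ddndnddddndndd gives the pieces ndn ndn dd ndn dd ndn ndn ndn ndn dd ndn dd ndn ndn, which concatenate to the answer.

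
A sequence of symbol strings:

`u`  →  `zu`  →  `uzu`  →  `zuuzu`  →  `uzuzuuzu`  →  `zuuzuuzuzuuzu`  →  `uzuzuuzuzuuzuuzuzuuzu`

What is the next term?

zuuzuuzuzuuzuuzuzuuzuzuuzuuzuzuuzu

From term 3 onward, concatenate the second-to-last term with the last: u·zu = uzu, zu·uzu = zuuzu, …
So term 8 is zuuzuuzuzuuzu·uzuzuuzuzuuzuuzuzuuzu.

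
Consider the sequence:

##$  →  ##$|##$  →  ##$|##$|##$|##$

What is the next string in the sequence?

Each string is two copies of the previous one joined by '|'.
One more doubling of ##$|##$|##$|##$ gives the answer.

##$|##$|##$|##$|##$|##$|##$|##$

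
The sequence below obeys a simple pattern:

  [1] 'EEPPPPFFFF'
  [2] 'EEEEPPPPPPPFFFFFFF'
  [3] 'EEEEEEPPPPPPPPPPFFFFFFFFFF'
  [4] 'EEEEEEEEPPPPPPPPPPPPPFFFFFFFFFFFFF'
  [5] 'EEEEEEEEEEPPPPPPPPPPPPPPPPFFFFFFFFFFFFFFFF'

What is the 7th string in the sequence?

EEEEEEEEEEEEEEPPPPPPPPPPPPPPPPPPPPPPFFFFFFFFFFFFFFFFFFFFFF

Term n consists of 2n E's, followed by 3n+1 P's, followed by 3n+1 F's (n = 1, 2, …).
For term 7, n = 7, so the run lengths are 14, 22, 22.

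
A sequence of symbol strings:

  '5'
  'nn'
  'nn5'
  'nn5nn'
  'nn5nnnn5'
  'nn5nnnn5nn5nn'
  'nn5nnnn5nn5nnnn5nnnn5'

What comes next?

nn5nnnn5nn5nnnn5nnnn5nn5nnnn5nn5nn

From term 3 onward, concatenate the last term with the second-to-last: nn·5 = nn5, nn5·nn = nn5nn, …
The next term joins nn5nnnn5nn5nnnn5nnnn5 and nn5nnnn5nn5nn.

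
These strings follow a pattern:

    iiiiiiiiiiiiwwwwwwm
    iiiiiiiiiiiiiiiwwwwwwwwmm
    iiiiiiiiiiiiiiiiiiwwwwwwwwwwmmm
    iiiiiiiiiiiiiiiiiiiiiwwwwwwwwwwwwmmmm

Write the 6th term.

The n-th term is 3n+3 i's then 2n w's then n-2 m's, where the shown terms are n = 3, 4, 5, 6.
At n = 8 the blocks have lengths 27, 16, 6.

iiiiiiiiiiiiiiiiiiiiiiiiiiiwwwwwwwwwwwwwwwwmmmmmm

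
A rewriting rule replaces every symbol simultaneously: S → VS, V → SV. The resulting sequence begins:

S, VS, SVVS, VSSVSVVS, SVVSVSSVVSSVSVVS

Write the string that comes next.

VSSVSVVSSVVSVSSVSVVSVSSVVSSVSVVS

φ(SVVSVSSVVSSVSVVS) expands symbol-by-symbol to VS SV SV VS SV VS VS SV SV VS VS SV VS SV SV VS; joining the 16 pieces gives the next term.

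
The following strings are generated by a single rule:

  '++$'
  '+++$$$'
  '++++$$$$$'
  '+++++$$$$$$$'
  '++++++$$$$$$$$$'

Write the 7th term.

++++++++$$$$$$$$$$$$$

Reading off run lengths: + runs 2, 3, 4, 5, 6; $ runs 1, 3, 5, 7, 9 — each is linear in n (n = 1, 2, …).
Setting n = 7 gives 8, 13 characters in each block.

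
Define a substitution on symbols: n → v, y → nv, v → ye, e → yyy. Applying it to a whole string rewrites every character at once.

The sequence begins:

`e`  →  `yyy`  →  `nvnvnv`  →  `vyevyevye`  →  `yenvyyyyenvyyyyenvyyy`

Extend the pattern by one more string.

Replace each of the 21 characters of yenvyyyyenvyyyyenvyyy in place — nv yyy v ye nv nv nv nv yyy v ye nv nv nv nv yyy v ye nv nv nv — and concatenate.

nvyyyvyenvnvnvnvyyyvyenvnvnvnvyyyvyenvnvnv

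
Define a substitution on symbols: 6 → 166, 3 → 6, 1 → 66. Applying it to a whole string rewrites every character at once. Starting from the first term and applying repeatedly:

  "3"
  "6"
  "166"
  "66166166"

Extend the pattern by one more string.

Apply φ to 66166166 symbol by symbol: 6→166, 6→166, 1→66, 6→166, 6→166, 1→66, 6→166, 6→166; joined: 166 166 66 166 166 66 166 166.

1661666616616666166166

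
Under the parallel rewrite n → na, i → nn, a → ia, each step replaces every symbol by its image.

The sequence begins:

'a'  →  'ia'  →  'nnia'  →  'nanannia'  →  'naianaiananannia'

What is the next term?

Applying the rule to each of the 16 symbols of naianaiananannia gives the pieces na ia nn ia na ia nn ia na ia na ia na na nn ia, which concatenate to the answer.

naiannianaiannianaianaiananannia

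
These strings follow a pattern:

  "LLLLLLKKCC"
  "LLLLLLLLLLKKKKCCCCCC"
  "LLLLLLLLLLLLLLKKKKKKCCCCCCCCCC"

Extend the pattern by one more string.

LLLLLLLLLLLLLLLLLLKKKKKKKKCCCCCCCCCCCCCC

Term n consists of 4n+2 L's, followed by 2n K's, followed by 4n-2 C's (n = 1, 2, …).
Setting n = 4 gives 18, 8, 14 characters in each block.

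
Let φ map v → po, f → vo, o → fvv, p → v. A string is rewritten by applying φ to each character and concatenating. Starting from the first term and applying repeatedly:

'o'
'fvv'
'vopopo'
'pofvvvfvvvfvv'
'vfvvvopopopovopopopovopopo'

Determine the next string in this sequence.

povopopopofvvvfvvvfvvvfvvpofvvvfvvvfvvvfvvpofvvvfvvvfvv

Applying the rule to each of the 26 symbols of vfvvvopopopovopopopovopopo gives the pieces po vo po po po fvv v fvv v fvv v fvv po fvv v fvv v fvv v fvv po fvv v fvv v fvv, which concatenate to the answer.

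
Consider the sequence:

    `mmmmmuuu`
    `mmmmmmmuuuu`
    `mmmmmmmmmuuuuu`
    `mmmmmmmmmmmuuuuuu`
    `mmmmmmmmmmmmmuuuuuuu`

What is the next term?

mmmmmmmmmmmmmmmuuuuuuuu

Reading off run lengths: m runs 5, 7, 9, 11, 13; u runs 3, 4, 5, 6, 7 — each is linear in n, where the shown terms are n = 3, 4, 5, 6, 7.
For the next term, n = 8, so the run lengths are 15, 8.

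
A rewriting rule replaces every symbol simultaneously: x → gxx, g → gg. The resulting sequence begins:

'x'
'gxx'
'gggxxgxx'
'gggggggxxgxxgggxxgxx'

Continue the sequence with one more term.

Applying the rule to each of the 20 symbols of gggggggxxgxxgggxxgxx gives the pieces gg gg gg gg gg gg gg gxx gxx gg gxx gxx gg gg gg gxx gxx gg gxx gxx, which concatenate to the answer.

gggggggggggggggxxgxxgggxxgxxgggggggxxgxxgggxxgxx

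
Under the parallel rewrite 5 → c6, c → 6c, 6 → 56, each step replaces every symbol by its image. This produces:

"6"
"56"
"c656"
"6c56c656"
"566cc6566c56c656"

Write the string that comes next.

c656566c6c56c656566cc6566c56c656

Replace each of the 16 characters of 566cc6566c56c656 in place — c6 56 56 6c 6c 56 c6 56 56 6c c6 56 6c 56 c6 56 — and concatenate.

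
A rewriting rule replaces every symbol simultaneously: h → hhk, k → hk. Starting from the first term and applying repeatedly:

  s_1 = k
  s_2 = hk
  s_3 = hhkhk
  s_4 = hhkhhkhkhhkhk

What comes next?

hhkhhkhkhhkhhkhkhhkhkhhkhhkhkhhkhk

Applying the rule to each of the 13 symbols of hhkhhkhkhhkhk gives the pieces hhk hhk hk hhk hhk hk hhk hk hhk hhk hk hhk hk, which concatenate to the answer.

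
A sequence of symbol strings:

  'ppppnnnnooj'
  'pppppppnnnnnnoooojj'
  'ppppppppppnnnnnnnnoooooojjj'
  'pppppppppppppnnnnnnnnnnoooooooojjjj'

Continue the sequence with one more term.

Reading off run lengths: p runs 4, 7, 10, 13; n runs 4, 6, 8, 10; o runs 2, 4, 6, 8; j runs 1, 2, 3, 4 — each is linear in n (n = 1, 2, …).
At n = 5 the blocks have lengths 16, 12, 10, 5.

ppppppppppppppppnnnnnnnnnnnnoooooooooojjjjj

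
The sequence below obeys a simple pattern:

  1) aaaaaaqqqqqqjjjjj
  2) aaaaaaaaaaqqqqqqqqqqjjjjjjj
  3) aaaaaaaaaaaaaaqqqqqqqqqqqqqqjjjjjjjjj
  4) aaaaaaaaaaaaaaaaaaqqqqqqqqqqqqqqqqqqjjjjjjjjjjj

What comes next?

The n-th term is 4n+2 a's then 4n+2 q's then 2n+3 j's (n = 1, 2, …).
At n = 5 the blocks have lengths 22, 22, 13.

aaaaaaaaaaaaaaaaaaaaaaqqqqqqqqqqqqqqqqqqqqqqjjjjjjjjjjjjj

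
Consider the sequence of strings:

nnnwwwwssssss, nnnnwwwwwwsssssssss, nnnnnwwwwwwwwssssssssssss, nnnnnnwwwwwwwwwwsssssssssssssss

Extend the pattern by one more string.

Each string has the form n^{n+1} w^{2n} s^{3n}, where the shown terms are n = 2, 3, 4, 5.
For the next term, n = 6, so the run lengths are 7, 12, 18.

nnnnnnnwwwwwwwwwwwwssssssssssssssssss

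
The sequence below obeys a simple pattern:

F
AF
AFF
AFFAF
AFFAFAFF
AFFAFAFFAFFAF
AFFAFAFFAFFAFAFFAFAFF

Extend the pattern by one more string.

AFFAFAFFAFFAFAFFAFAFFAFFAFAFFAFFAF

From term 3 onward, concatenate the last term with the second-to-last: AF·F = AFF, AFF·AF = AFFAF, …
So term 8 is AFFAFAFFAFFAFAFFAFAFF·AFFAFAFFAFFAF.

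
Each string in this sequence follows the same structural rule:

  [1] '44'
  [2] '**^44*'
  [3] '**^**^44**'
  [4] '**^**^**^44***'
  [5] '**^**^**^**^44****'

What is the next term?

Every step adds **^ to the front and * to the end of the previous string.
Applying this once more to **^**^**^**^44****:

**^**^**^**^**^44*****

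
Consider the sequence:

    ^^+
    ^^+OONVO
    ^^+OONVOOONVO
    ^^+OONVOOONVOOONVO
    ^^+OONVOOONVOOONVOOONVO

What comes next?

Every step adds OONVO to the end: s(k+1) = s(k)·OONVO.
Applying this once more to ^^+OONVOOONVOOONVOOONVO:

^^+OONVOOONVOOONVOOONVOOONVO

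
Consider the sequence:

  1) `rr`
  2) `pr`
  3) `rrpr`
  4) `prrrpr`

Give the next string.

rrprprrrpr

This is a Fibonacci-style word recurrence s(k) = s(k−2)·s(k−1): e.g. rr·pr = rrpr.
So term 5 is rrpr·prrrpr.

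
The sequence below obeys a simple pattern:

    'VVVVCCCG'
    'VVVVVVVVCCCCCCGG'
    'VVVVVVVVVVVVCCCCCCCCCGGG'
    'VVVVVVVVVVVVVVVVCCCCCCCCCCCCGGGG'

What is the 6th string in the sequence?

VVVVVVVVVVVVVVVVVVVVVVVVCCCCCCCCCCCCCCCCCCGGGGGG

Each string has the form V^{4n} C^{3n} G^{n} (n = 1, 2, …).
At n = 6 the blocks have lengths 24, 18, 6.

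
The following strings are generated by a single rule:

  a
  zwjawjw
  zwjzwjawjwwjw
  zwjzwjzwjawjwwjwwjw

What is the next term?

zwjzwjzwjzwjawjwwjwwjwwjw

s(k+1) = zwj·s(k)·wjw, so each term gains zwj as a prefix and wjw as a suffix.
One more step from zwjzwjzwjawjwwjwwjw gives the answer.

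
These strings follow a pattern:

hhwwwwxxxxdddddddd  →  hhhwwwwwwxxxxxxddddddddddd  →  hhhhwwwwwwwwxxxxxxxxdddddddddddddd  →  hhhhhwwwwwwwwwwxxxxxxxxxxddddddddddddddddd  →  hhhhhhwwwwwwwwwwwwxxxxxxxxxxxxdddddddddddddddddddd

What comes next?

hhhhhhhwwwwwwwwwwwwwwxxxxxxxxxxxxxxddddddddddddddddddddddd

The n-th term is n h's then 2n w's then 2n x's then 3n+2 d's, where the shown terms are n = 2, 3, 4, 5, 6.
For the next term, n = 7, so the run lengths are 7, 14, 14, 23.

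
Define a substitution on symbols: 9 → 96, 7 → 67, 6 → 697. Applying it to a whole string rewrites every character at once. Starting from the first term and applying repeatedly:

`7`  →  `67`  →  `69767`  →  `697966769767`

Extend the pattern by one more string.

69796679669769767697966769767

Expanding 697966769767: 6→697, 9→96, 7→67, 9→96, 6→697, 6→697, 7→67, 6→697, 9→96, 7→67, 6→697, 7→67. Concatenated: 697 96 67 96 697 697 67 697 96 67 697 67.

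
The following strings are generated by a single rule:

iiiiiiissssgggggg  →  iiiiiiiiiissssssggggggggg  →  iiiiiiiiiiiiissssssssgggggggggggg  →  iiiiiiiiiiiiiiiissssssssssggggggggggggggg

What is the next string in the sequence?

iiiiiiiiiiiiiiiiiiissssssssssssgggggggggggggggggg

The n-th term is 3n+1 i's then 2n s's then 3n g's, where the shown terms are n = 2, 3, 4, 5.
For the next term, n = 6, so the run lengths are 19, 12, 18.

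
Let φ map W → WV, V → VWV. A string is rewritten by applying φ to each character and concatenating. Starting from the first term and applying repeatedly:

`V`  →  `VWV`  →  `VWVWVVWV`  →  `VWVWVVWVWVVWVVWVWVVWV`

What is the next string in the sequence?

φ(VWVWVVWVWVVWVVWVWVVWV) expands symbol-by-symbol to VWV WV VWV WV VWV VWV WV VWV WV VWV VWV WV VWV VWV WV VWV WV VWV VWV WV VWV; joining the 21 pieces gives the next term.

VWVWVVWVWVVWVVWVWVVWVWVVWVVWVWVVWVVWVWVVWVWVVWVVWVWVVWV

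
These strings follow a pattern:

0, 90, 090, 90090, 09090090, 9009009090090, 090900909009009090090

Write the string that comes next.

This is a Fibonacci-style word recurrence s(k) = s(k−2)·s(k−1): e.g. 0·90 = 090.
Continuing: 9009009090090 · 090900909009009090090 gives term 8.

9009009090090090900909009009090090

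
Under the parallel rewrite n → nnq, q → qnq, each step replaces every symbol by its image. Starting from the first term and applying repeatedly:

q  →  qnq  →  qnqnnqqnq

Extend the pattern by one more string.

qnqnnqqnqnnqnnqqnqqnqnnqqnq

Rewriting each symbol of qnqnnqqnq: q→qnq, n→nnq, q→qnq, n→nnq, n→nnq, q→qnq, q→qnq, n→nnq, q→qnq, which concatenates to qnq nnq qnq nnq nnq qnq qnq nnq qnq.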